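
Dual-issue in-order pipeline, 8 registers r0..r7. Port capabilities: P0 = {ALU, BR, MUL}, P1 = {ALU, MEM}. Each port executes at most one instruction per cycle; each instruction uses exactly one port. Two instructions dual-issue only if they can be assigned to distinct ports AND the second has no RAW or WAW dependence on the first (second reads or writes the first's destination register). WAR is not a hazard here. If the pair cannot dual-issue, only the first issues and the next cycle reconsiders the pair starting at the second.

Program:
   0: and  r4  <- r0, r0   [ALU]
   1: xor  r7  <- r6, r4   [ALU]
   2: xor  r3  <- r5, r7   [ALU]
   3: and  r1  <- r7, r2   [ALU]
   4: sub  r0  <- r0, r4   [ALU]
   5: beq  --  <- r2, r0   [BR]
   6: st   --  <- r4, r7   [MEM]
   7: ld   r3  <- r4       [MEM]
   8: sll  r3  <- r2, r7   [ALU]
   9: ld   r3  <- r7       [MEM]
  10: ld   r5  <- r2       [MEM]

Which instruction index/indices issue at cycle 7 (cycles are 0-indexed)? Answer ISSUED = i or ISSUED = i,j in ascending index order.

ISSUED = 9

c0: i0 and.ALU  RAW r4
c1: i1 xor.ALU  RAW r7
c2: i2/i3 xor.ALU/and.ALU  pair
c3: i4 sub.ALU  RAW r0
c4: i5/i6 beq.BR/st.MEM  pair
c5: i7 ld.MEM  WAW r3
c6: i8 sll.ALU  WAW r3
c7: i9 ld.MEM  no-port MEM/MEM
c8: i10 ld.MEM  tail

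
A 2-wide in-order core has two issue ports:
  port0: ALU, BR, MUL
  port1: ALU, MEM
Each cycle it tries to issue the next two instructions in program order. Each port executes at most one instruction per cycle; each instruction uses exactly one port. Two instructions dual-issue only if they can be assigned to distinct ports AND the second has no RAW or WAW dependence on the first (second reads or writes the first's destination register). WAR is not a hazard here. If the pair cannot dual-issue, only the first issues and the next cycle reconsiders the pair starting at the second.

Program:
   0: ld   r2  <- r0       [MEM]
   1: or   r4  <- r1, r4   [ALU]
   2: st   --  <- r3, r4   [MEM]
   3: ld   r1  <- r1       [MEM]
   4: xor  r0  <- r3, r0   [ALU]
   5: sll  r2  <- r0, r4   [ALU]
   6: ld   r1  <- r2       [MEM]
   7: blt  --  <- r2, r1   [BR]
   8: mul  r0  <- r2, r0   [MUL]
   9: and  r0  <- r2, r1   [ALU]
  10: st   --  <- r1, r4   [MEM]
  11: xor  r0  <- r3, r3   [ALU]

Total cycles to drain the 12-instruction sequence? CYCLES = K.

0. ld+or @i0/i1  | 2-wide
1. st @i2  | no-port MEM/MEM
2. ld+xor @i3/i4  | 2-wide
3. sll @i5  | RAW r2
4. ld @i6  | RAW r1
5. blt @i7  | no-port BR/MUL
6. mul @i8  | WAW r0
7. and+st @i9/i10  | 2-wide
8. xor @i11  | tail

CYCLES = 9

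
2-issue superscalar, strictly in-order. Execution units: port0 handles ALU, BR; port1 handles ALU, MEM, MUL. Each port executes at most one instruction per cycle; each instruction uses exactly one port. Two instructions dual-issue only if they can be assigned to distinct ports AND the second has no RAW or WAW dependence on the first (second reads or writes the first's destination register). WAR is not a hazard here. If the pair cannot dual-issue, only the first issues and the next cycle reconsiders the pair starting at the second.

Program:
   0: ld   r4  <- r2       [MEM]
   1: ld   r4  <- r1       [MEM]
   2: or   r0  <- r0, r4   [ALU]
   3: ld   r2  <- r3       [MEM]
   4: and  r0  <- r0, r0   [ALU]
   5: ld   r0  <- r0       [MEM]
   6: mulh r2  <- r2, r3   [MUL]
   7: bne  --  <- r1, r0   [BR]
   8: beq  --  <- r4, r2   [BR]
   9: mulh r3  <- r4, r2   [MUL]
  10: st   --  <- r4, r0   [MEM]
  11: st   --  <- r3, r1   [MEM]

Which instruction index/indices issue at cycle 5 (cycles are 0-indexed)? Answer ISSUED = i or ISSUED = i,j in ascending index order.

ISSUED = 6,7

  cy0 -> i0 (ld) no-port MEM/MEM
  cy1 -> i1 (ld) RAW r4
  cy2 -> i2,i3 (or ld) pair
  cy3 -> i4 (and) RAW+WAW r0
  cy4 -> i5 (ld) no-port MEM/MUL
  cy5 -> i6,i7 (mulh bne) pair
  cy6 -> i8,i9 (beq mulh) pair
  cy7 -> i10 (st) no-port MEM/MEM
  cy8 -> i11 (st) tail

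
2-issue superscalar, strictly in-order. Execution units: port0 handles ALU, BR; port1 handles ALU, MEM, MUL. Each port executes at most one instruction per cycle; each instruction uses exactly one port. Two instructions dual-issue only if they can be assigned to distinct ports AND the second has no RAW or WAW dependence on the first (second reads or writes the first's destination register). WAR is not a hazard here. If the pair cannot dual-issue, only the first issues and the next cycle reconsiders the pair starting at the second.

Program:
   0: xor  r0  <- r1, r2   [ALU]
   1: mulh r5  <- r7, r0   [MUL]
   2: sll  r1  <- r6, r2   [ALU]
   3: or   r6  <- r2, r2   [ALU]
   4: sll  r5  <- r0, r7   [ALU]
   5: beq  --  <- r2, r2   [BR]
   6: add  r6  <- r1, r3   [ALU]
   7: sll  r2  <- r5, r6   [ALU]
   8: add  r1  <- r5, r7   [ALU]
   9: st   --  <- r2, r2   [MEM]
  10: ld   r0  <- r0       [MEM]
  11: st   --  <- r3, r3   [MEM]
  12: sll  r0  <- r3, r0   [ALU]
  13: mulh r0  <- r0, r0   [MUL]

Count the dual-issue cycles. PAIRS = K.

0. xor.ALU @i0  | RAW r0
1. mulh.MUL sll.ALU @i1,i2  | dual
2. or.ALU sll.ALU @i3,i4  | dual
3. beq.BR add.ALU @i5,i6  | dual
4. sll.ALU add.ALU @i7,i8  | dual
5. st.MEM @i9  | no-port MEM/MEM
6. ld.MEM @i10  | no-port MEM/MEM
7. st.MEM sll.ALU @i11,i12  | dual
8. mulh.MUL @i13  | tail

PAIRS = 5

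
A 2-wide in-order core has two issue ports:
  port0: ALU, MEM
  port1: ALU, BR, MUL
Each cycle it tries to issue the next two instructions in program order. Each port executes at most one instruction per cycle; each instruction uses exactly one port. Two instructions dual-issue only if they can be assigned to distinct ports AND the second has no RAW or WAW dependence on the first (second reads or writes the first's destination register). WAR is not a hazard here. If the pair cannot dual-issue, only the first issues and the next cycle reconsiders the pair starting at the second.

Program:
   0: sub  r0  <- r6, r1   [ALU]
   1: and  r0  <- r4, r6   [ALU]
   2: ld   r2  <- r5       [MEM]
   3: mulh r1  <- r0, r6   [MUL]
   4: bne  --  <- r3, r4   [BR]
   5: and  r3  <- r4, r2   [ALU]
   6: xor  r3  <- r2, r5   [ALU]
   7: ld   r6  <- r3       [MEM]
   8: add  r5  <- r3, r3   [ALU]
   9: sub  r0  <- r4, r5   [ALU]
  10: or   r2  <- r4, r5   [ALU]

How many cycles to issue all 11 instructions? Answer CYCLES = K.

0. sub.ALU @i0  | WAW r0
1. and.ALU+ld.MEM @i1/i2  | pair
2. mulh.MUL @i3  | no-port MUL/BR
3. bne.BR+and.ALU @i4/i5  | pair
4. xor.ALU @i6  | RAW r3
5. ld.MEM+add.ALU @i7/i8  | pair
6. sub.ALU+or.ALU @i9/i10  | pair

CYCLES = 7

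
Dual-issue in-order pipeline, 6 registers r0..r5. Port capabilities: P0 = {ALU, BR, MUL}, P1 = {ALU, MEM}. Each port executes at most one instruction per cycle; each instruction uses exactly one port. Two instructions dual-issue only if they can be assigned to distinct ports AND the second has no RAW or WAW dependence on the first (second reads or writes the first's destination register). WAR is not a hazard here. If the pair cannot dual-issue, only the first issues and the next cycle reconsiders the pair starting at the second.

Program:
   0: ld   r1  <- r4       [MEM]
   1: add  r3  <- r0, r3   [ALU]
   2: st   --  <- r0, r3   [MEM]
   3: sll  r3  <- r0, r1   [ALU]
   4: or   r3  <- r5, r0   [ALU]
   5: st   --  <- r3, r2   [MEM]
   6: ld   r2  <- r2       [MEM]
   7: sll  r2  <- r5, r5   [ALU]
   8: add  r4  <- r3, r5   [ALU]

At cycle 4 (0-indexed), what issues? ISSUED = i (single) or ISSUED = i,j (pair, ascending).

#0 head=0: ld.MEM/add.ALU i0/i1 pair
#1 head=2: st.MEM/sll.ALU i2/i3 pair
#2 head=4: or.ALU i4 RAW r3
#3 head=5: st.MEM i5 no-port MEM/MEM
#4 head=6: ld.MEM i6 WAW r2
#5 head=7: sll.ALU/add.ALU i7/i8 pair

ISSUED = 6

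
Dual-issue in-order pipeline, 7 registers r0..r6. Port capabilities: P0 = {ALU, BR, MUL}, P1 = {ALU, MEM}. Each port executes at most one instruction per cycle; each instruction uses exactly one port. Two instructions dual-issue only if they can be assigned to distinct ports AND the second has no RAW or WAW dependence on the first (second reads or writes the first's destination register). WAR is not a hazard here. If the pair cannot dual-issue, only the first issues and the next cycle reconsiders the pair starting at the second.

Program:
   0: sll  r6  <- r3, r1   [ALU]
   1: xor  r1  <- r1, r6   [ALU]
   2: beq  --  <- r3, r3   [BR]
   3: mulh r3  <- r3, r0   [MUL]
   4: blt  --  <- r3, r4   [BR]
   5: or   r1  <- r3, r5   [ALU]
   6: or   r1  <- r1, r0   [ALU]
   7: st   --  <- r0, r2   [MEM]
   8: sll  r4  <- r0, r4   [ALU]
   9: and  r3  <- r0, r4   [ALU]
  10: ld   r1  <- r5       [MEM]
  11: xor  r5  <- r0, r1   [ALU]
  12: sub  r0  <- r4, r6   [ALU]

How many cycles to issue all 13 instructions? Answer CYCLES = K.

CYCLES = 8

0. sll.ALU @i0  | RAW r6
1. xor.ALU/beq.BR @i1,i2  | dual
2. mulh.MUL @i3  | no-port MUL/BR
3. blt.BR/or.ALU @i4,i5  | dual
4. or.ALU/st.MEM @i6,i7  | dual
5. sll.ALU @i8  | RAW r4
6. and.ALU/ld.MEM @i9,i10  | dual
7. xor.ALU/sub.ALU @i11,i12  | dual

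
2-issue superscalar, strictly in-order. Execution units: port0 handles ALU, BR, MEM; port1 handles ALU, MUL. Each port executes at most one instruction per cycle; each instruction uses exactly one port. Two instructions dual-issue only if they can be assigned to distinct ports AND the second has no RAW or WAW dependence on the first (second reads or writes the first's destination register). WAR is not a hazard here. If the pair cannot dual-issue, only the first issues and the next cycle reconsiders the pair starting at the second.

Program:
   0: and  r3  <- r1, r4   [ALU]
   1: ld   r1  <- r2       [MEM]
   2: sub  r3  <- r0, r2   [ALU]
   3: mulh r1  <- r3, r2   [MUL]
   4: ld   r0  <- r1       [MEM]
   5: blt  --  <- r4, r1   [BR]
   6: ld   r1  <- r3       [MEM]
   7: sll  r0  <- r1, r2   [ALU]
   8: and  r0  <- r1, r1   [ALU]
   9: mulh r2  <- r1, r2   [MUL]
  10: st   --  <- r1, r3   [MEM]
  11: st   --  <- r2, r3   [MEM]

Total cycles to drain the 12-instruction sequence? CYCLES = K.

CYCLES = 10

#0 head=0: and.ALU/ld.MEM i0+i1 dual
#1 head=2: sub.ALU i2 RAW r3
#2 head=3: mulh.MUL i3 RAW r1
#3 head=4: ld.MEM i4 no-port MEM/BR
#4 head=5: blt.BR i5 no-port BR/MEM
#5 head=6: ld.MEM i6 RAW r1
#6 head=7: sll.ALU i7 WAW r0
#7 head=8: and.ALU/mulh.MUL i8+i9 dual
#8 head=10: st.MEM i10 no-port MEM/MEM
#9 head=11: st.MEM i11 tail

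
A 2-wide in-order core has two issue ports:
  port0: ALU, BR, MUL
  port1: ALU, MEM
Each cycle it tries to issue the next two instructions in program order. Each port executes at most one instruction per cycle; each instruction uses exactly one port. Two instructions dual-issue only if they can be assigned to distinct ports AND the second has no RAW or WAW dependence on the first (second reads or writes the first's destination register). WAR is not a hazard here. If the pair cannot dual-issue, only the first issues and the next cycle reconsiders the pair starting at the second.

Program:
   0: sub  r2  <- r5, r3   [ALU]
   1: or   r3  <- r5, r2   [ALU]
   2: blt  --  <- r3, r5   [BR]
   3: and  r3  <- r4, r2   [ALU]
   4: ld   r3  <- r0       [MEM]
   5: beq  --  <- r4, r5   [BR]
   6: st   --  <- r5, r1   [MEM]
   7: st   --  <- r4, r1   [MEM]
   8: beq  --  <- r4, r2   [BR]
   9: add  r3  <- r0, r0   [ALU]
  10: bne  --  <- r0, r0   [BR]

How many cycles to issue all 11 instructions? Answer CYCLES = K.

CYCLES = 7

  cy0 -> i0 (sub.ALU) RAW r2
  cy1 -> i1 (or.ALU) RAW r3
  cy2 -> i2,i3 (blt.BR;and.ALU) dual
  cy3 -> i4,i5 (ld.MEM;beq.BR) dual
  cy4 -> i6 (st.MEM) no-port MEM/MEM
  cy5 -> i7,i8 (st.MEM;beq.BR) dual
  cy6 -> i9,i10 (add.ALU;bne.BR) dual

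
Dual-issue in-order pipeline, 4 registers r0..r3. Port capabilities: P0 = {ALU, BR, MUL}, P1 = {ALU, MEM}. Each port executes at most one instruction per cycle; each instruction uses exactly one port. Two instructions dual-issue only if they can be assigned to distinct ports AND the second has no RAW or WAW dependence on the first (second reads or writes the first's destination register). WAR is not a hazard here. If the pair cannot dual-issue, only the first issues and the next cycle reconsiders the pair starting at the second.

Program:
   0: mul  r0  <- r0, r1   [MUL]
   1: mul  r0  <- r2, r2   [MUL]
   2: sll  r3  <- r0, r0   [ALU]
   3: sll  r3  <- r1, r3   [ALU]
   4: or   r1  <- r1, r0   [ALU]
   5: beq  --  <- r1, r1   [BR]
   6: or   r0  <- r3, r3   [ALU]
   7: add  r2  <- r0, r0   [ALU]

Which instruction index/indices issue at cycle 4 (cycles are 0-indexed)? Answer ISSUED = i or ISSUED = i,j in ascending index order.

c0: i0 mul  no-port MUL/MUL
c1: i1 mul  RAW r0
c2: i2 sll  RAW+WAW r3
c3: i3&i4 sll or  dual
c4: i5&i6 beq or  dual
c5: i7 add  tail

ISSUED = 5,6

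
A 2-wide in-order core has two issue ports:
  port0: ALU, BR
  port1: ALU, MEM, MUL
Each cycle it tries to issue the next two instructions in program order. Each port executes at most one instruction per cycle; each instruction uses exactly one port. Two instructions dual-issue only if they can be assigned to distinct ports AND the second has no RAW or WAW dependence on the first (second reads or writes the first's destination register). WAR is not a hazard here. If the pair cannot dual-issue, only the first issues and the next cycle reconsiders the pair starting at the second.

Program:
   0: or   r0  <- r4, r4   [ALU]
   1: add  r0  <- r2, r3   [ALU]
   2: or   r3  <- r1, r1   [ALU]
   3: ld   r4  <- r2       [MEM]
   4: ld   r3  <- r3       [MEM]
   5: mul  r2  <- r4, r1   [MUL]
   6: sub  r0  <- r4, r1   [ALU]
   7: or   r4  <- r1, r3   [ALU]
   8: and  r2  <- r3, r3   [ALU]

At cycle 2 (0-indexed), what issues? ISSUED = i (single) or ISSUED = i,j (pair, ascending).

0. or @i0  | WAW r0
1. add+or @i1/i2  | 2-wide
2. ld @i3  | no-port MEM/MEM
3. ld @i4  | no-port MEM/MUL
4. mul+sub @i5/i6  | 2-wide
5. or+and @i7/i8  | 2-wide

ISSUED = 3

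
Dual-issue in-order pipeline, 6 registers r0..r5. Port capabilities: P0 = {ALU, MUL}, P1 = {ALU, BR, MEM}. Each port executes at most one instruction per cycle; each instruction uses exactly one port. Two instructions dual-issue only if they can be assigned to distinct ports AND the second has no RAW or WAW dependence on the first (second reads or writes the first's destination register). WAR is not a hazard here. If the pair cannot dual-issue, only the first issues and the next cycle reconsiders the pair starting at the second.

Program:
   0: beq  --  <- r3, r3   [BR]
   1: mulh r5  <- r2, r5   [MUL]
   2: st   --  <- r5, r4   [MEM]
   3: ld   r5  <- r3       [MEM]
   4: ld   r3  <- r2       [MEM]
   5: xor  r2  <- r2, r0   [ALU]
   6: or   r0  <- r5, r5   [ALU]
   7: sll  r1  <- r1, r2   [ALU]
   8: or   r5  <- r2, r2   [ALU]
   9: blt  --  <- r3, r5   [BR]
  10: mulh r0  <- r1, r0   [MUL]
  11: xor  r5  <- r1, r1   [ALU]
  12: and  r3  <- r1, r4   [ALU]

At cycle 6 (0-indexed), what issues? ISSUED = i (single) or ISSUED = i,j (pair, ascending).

  cy0 -> i0,i1 (beq.BR+mulh.MUL) pair
  cy1 -> i2 (st.MEM) no-port MEM/MEM
  cy2 -> i3 (ld.MEM) no-port MEM/MEM
  cy3 -> i4,i5 (ld.MEM+xor.ALU) pair
  cy4 -> i6,i7 (or.ALU+sll.ALU) pair
  cy5 -> i8 (or.ALU) RAW r5
  cy6 -> i9,i10 (blt.BR+mulh.MUL) pair
  cy7 -> i11,i12 (xor.ALU+and.ALU) pair

ISSUED = 9,10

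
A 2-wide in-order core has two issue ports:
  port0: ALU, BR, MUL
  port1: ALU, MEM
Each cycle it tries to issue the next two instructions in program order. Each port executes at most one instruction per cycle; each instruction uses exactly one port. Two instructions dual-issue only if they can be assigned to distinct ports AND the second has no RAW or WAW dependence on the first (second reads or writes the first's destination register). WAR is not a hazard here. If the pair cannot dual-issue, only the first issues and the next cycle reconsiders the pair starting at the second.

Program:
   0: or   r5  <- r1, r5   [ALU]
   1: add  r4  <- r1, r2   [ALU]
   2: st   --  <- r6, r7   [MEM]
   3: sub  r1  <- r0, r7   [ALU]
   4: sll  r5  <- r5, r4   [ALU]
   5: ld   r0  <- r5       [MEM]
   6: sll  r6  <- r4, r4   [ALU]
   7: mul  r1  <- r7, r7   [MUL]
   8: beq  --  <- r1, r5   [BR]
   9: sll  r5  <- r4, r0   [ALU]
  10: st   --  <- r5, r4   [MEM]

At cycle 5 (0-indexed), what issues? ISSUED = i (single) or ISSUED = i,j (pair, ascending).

ISSUED = 8,9

c0: i0+i1 or+add  dual
c1: i2+i3 st+sub  dual
c2: i4 sll  RAW r5
c3: i5+i6 ld+sll  dual
c4: i7 mul  no-port MUL/BR
c5: i8+i9 beq+sll  dual
c6: i10 st  tail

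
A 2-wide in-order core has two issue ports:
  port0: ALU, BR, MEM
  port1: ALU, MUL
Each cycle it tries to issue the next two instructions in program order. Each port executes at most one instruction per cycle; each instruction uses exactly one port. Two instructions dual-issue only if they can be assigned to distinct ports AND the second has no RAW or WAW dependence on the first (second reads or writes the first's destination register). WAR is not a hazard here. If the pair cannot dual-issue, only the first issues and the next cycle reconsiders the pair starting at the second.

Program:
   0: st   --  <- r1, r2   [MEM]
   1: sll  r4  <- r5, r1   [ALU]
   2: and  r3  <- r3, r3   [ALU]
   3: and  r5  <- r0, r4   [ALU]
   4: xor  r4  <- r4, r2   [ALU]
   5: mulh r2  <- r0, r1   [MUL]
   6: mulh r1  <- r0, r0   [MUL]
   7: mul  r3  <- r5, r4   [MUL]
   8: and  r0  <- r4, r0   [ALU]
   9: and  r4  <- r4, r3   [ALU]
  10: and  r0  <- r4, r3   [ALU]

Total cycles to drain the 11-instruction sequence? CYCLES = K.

t=0 i0,i1:st.MEM+sll.ALU ; dual
t=1 i2,i3:and.ALU+and.ALU ; dual
t=2 i4,i5:xor.ALU+mulh.MUL ; dual
t=3 i6:mulh.MUL ; no-port MUL/MUL
t=4 i7,i8:mul.MUL+and.ALU ; dual
t=5 i9:and.ALU ; RAW r4
t=6 i10:and.ALU ; tail

CYCLES = 7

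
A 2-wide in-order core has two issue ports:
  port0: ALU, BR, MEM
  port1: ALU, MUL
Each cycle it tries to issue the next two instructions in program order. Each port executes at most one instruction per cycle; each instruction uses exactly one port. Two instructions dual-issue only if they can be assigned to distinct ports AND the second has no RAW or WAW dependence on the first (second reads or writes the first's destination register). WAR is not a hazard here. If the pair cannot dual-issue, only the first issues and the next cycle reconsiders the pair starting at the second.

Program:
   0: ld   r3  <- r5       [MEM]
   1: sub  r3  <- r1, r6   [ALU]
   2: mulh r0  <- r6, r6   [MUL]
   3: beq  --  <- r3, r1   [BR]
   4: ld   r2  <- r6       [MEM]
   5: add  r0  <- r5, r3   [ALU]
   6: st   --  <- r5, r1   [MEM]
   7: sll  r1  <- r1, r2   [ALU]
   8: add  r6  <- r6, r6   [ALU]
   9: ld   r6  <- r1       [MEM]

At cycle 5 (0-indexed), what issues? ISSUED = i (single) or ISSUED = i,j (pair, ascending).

c0: i0 ld  WAW r3
c1: i1+i2 sub;mulh  dual
c2: i3 beq  no-port BR/MEM
c3: i4+i5 ld;add  dual
c4: i6+i7 st;sll  dual
c5: i8 add  WAW r6
c6: i9 ld  tail

ISSUED = 8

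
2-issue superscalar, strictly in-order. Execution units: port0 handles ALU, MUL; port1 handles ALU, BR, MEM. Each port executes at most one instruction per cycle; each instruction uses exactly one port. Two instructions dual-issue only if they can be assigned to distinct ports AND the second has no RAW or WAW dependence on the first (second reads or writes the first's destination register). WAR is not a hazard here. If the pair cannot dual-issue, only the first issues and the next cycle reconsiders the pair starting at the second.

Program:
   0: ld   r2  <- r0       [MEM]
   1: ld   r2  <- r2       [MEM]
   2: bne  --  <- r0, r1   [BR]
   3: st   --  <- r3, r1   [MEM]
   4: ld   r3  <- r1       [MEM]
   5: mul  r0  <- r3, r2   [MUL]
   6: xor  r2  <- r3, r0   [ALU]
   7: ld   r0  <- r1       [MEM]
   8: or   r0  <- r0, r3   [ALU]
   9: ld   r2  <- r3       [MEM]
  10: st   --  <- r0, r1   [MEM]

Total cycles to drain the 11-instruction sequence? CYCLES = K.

#0 head=0: ld i0 no-port MEM/MEM
#1 head=1: ld i1 no-port MEM/BR
#2 head=2: bne i2 no-port BR/MEM
#3 head=3: st i3 no-port MEM/MEM
#4 head=4: ld i4 RAW r3
#5 head=5: mul i5 RAW r0
#6 head=6: xor ld i6,i7 2-wide
#7 head=8: or ld i8,i9 2-wide
#8 head=10: st i10 tail

CYCLES = 9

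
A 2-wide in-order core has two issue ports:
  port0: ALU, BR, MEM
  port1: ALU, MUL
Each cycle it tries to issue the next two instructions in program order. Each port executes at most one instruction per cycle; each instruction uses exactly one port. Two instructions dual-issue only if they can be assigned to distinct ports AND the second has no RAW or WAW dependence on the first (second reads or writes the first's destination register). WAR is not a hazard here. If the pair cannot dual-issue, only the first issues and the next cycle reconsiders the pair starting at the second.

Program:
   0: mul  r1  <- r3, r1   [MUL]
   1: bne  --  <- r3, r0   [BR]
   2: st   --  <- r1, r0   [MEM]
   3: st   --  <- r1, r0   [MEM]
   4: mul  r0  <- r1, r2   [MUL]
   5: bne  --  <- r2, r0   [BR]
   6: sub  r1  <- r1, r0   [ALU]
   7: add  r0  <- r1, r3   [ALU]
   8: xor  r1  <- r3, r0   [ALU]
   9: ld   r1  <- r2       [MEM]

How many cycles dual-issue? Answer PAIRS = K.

PAIRS = 3

c0: i0,i1 mul.MUL bne.BR  dual
c1: i2 st.MEM  no-port MEM/MEM
c2: i3,i4 st.MEM mul.MUL  dual
c3: i5,i6 bne.BR sub.ALU  dual
c4: i7 add.ALU  RAW r0
c5: i8 xor.ALU  WAW r1
c6: i9 ld.MEM  tail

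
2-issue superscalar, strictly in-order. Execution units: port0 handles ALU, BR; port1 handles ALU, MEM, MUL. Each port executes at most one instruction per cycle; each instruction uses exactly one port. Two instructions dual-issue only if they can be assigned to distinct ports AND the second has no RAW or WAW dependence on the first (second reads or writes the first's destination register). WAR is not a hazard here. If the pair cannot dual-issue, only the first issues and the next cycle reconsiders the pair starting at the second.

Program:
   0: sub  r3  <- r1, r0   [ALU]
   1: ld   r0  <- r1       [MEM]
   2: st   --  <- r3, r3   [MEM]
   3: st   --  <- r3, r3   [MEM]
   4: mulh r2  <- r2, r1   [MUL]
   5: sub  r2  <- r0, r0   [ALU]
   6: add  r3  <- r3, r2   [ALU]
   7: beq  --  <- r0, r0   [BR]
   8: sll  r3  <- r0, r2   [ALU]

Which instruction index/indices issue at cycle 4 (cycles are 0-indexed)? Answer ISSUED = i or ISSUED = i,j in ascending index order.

0. sub/ld @i0+i1  | dual
1. st @i2  | no-port MEM/MEM
2. st @i3  | no-port MEM/MUL
3. mulh @i4  | WAW r2
4. sub @i5  | RAW r2
5. add/beq @i6+i7  | dual
6. sll @i8  | tail

ISSUED = 5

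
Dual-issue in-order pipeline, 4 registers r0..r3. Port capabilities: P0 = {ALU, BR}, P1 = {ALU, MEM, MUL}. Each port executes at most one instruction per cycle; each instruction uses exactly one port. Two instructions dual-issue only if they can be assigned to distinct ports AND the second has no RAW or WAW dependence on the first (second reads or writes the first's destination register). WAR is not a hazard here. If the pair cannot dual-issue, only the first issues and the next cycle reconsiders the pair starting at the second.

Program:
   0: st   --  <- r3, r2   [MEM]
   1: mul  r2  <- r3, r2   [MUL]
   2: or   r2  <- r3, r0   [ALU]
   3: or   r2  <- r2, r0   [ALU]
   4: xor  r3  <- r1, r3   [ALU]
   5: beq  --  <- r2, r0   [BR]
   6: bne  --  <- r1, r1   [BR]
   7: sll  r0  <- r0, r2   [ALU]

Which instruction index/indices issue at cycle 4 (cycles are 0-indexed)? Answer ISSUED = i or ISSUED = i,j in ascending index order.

c0: i0 st.MEM  no-port MEM/MUL
c1: i1 mul.MUL  WAW r2
c2: i2 or.ALU  RAW+WAW r2
c3: i3,i4 or.ALU/xor.ALU  2-wide
c4: i5 beq.BR  no-port BR/BR
c5: i6,i7 bne.BR/sll.ALU  2-wide

ISSUED = 5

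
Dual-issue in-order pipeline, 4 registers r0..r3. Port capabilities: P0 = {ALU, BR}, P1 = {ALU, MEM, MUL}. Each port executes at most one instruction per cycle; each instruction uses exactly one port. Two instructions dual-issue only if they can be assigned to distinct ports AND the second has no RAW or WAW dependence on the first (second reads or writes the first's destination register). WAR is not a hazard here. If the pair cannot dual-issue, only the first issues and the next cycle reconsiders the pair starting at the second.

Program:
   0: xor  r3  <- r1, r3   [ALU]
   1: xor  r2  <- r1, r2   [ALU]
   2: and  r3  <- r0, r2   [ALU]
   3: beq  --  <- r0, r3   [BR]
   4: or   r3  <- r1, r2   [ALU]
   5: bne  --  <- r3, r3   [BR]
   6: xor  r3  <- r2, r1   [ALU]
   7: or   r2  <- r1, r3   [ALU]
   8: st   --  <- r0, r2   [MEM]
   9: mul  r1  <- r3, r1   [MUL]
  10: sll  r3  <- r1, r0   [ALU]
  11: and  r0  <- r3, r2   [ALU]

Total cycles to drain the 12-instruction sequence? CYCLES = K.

CYCLES = 9

  cy0 -> i0+i1 (xor.ALU/xor.ALU) dual
  cy1 -> i2 (and.ALU) RAW r3
  cy2 -> i3+i4 (beq.BR/or.ALU) dual
  cy3 -> i5+i6 (bne.BR/xor.ALU) dual
  cy4 -> i7 (or.ALU) RAW r2
  cy5 -> i8 (st.MEM) no-port MEM/MUL
  cy6 -> i9 (mul.MUL) RAW r1
  cy7 -> i10 (sll.ALU) RAW r3
  cy8 -> i11 (and.ALU) tail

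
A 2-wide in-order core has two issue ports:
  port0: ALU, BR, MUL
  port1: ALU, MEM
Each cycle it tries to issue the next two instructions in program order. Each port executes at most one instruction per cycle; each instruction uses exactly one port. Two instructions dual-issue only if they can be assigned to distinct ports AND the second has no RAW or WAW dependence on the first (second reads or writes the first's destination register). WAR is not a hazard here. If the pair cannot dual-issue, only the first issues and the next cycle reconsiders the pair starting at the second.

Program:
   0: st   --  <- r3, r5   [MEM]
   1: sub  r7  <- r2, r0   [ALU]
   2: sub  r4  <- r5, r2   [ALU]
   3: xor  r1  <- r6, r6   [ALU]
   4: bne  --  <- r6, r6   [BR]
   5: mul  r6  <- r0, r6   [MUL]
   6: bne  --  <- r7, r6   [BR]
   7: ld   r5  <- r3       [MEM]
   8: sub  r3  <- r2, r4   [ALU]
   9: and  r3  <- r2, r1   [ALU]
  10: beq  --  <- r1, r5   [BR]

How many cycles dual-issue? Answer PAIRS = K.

PAIRS = 4

c0: i0/i1 st.MEM+sub.ALU  pair
c1: i2/i3 sub.ALU+xor.ALU  pair
c2: i4 bne.BR  no-port BR/MUL
c3: i5 mul.MUL  no-port MUL/BR
c4: i6/i7 bne.BR+ld.MEM  pair
c5: i8 sub.ALU  WAW r3
c6: i9/i10 and.ALU+beq.BR  pair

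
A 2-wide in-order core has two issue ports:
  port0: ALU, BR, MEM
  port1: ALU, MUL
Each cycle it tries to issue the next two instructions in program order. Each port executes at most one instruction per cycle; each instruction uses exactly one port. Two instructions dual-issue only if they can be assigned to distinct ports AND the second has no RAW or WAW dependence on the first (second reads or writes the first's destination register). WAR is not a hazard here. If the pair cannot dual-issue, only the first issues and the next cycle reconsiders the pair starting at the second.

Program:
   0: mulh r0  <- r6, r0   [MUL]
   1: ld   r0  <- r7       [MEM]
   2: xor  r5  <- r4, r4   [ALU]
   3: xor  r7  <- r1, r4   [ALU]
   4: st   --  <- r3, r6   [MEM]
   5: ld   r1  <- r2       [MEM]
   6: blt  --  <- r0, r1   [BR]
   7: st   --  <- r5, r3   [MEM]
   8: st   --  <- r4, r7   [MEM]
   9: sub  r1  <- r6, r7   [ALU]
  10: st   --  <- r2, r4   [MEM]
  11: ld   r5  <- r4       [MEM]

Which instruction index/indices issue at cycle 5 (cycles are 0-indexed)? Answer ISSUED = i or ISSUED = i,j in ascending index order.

  cy0 -> i0 (mulh.MUL) WAW r0
  cy1 -> i1/i2 (ld.MEM xor.ALU) dual
  cy2 -> i3/i4 (xor.ALU st.MEM) dual
  cy3 -> i5 (ld.MEM) no-port MEM/BR
  cy4 -> i6 (blt.BR) no-port BR/MEM
  cy5 -> i7 (st.MEM) no-port MEM/MEM
  cy6 -> i8/i9 (st.MEM sub.ALU) dual
  cy7 -> i10 (st.MEM) no-port MEM/MEM
  cy8 -> i11 (ld.MEM) tail

ISSUED = 7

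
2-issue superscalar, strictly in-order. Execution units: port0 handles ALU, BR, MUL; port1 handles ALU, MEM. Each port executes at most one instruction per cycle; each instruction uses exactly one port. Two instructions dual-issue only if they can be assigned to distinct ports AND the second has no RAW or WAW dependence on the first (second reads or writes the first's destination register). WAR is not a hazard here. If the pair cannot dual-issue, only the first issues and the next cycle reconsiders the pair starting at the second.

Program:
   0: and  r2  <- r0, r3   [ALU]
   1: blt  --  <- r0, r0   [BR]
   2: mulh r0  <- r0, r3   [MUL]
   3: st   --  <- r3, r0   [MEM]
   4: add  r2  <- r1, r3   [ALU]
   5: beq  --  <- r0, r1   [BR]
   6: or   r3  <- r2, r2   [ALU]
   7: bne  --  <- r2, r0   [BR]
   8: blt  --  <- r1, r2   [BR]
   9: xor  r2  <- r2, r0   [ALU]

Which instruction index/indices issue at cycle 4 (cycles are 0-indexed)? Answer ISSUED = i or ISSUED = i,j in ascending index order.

ISSUED = 7

#0 head=0: and blt i0/i1 pair
#1 head=2: mulh i2 RAW r0
#2 head=3: st add i3/i4 pair
#3 head=5: beq or i5/i6 pair
#4 head=7: bne i7 no-port BR/BR
#5 head=8: blt xor i8/i9 pair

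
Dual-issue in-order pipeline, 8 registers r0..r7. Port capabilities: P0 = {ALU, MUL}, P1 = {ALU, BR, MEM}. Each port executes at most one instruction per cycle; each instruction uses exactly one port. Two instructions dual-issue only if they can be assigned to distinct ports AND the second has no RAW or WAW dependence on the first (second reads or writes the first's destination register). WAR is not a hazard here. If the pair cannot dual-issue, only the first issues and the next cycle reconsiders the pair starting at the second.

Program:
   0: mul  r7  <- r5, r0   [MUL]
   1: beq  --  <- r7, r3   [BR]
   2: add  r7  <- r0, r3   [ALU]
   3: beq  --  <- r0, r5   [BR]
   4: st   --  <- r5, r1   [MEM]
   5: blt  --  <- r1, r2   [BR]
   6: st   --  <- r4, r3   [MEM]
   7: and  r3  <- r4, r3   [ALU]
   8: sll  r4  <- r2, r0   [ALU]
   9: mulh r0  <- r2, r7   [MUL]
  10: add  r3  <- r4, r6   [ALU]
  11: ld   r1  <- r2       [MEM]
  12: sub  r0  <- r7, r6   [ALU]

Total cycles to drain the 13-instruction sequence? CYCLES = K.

0. mul @i0  | RAW r7
1. beq/add @i1,i2  | 2-wide
2. beq @i3  | no-port BR/MEM
3. st @i4  | no-port MEM/BR
4. blt @i5  | no-port BR/MEM
5. st/and @i6,i7  | 2-wide
6. sll/mulh @i8,i9  | 2-wide
7. add/ld @i10,i11  | 2-wide
8. sub @i12  | tail

CYCLES = 9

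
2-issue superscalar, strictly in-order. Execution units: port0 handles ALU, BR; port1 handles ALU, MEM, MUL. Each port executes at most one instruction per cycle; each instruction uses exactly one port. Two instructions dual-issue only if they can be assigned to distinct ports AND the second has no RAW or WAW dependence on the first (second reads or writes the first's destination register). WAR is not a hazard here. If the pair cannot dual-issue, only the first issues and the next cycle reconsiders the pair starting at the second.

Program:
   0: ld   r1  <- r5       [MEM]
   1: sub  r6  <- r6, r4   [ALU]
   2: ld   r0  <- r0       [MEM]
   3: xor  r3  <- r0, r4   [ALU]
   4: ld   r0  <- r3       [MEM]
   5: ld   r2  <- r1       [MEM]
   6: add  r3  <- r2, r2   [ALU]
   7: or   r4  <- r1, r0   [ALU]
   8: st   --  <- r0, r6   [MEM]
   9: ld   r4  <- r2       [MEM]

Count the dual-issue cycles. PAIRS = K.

[0] i0/i1  ld/sub  -- 2-wide
[1] i2  ld  -- RAW r0
[2] i3  xor  -- RAW r3
[3] i4  ld  -- no-port MEM/MEM
[4] i5  ld  -- RAW r2
[5] i6/i7  add/or  -- 2-wide
[6] i8  st  -- no-port MEM/MEM
[7] i9  ld  -- tail

PAIRS = 2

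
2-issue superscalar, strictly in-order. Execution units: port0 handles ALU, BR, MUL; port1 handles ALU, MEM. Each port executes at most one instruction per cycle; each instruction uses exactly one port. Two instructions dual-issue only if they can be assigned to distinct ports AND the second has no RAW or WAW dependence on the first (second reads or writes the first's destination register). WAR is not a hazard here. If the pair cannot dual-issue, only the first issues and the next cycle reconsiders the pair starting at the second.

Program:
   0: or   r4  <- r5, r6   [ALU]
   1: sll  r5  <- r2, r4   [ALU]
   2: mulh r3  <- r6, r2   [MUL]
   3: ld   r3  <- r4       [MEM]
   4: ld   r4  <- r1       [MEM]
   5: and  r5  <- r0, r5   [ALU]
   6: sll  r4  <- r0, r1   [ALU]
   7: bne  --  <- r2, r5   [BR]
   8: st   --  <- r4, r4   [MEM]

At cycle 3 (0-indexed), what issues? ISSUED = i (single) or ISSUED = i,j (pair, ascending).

ISSUED = 4,5

t=0 i0:or.ALU ; RAW r4
t=1 i1/i2:sll.ALU mulh.MUL ; 2-wide
t=2 i3:ld.MEM ; no-port MEM/MEM
t=3 i4/i5:ld.MEM and.ALU ; 2-wide
t=4 i6/i7:sll.ALU bne.BR ; 2-wide
t=5 i8:st.MEM ; tail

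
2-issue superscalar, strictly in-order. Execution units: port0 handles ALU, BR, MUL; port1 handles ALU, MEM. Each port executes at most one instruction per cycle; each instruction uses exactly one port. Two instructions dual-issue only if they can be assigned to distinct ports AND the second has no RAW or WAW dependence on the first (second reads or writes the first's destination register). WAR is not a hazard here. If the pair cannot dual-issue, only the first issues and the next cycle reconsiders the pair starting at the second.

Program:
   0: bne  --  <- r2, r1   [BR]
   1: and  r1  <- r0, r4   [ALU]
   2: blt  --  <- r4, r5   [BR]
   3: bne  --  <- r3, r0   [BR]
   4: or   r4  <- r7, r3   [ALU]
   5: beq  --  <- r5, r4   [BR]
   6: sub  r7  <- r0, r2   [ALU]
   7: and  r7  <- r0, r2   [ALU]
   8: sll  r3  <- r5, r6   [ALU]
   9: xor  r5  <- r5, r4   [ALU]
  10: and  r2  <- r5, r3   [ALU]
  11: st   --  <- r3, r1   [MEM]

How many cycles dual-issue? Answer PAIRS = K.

PAIRS = 5

0. bne;and @i0/i1  | 2-wide
1. blt @i2  | no-port BR/BR
2. bne;or @i3/i4  | 2-wide
3. beq;sub @i5/i6  | 2-wide
4. and;sll @i7/i8  | 2-wide
5. xor @i9  | RAW r5
6. and;st @i10/i11  | 2-wide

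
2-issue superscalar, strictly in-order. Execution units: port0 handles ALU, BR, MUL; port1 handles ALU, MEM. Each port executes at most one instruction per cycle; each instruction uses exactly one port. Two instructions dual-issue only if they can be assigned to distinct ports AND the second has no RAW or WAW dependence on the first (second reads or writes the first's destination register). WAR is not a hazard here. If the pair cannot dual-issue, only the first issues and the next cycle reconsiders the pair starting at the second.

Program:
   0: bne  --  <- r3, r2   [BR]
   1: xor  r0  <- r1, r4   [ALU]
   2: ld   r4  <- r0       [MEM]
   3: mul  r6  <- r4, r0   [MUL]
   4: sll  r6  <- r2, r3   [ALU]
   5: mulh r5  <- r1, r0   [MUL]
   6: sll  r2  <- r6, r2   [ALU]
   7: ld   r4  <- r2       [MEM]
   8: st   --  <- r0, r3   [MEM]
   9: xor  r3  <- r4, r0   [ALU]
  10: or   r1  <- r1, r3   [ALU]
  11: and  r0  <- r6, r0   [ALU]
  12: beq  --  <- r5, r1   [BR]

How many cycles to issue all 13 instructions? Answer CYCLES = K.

0. bne.BR/xor.ALU @i0&i1  | pair
1. ld.MEM @i2  | RAW r4
2. mul.MUL @i3  | WAW r6
3. sll.ALU/mulh.MUL @i4&i5  | pair
4. sll.ALU @i6  | RAW r2
5. ld.MEM @i7  | no-port MEM/MEM
6. st.MEM/xor.ALU @i8&i9  | pair
7. or.ALU/and.ALU @i10&i11  | pair
8. beq.BR @i12  | tail

CYCLES = 9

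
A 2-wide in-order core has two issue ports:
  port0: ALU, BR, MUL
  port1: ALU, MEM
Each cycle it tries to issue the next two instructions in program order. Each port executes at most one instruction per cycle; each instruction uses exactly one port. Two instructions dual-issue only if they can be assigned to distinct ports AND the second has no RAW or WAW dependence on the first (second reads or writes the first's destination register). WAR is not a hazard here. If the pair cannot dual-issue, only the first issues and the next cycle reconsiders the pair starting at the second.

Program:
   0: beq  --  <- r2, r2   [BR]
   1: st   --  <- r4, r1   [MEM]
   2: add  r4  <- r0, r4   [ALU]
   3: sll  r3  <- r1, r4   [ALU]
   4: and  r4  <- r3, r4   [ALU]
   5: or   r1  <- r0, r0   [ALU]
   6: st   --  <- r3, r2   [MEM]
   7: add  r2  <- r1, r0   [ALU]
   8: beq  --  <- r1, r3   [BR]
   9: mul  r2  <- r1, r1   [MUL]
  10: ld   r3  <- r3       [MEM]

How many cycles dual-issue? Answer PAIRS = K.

[0] i0/i1  beq;st  -- pair
[1] i2  add  -- RAW r4
[2] i3  sll  -- RAW r3
[3] i4/i5  and;or  -- pair
[4] i6/i7  st;add  -- pair
[5] i8  beq  -- no-port BR/MUL
[6] i9/i10  mul;ld  -- pair

PAIRS = 4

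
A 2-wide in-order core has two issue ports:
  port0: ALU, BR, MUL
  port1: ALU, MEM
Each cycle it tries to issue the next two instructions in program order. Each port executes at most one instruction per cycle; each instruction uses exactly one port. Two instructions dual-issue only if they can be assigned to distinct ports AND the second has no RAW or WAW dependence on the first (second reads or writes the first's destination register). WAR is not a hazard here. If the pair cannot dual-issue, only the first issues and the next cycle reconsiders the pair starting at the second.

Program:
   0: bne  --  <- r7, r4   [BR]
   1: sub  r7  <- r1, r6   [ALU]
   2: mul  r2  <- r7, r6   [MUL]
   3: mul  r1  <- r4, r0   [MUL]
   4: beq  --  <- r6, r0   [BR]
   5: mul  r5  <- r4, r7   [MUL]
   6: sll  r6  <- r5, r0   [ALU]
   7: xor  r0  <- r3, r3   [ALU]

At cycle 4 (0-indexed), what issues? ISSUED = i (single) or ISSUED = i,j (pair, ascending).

ISSUED = 5

c0: i0,i1 bne.BR;sub.ALU  dual
c1: i2 mul.MUL  no-port MUL/MUL
c2: i3 mul.MUL  no-port MUL/BR
c3: i4 beq.BR  no-port BR/MUL
c4: i5 mul.MUL  RAW r5
c5: i6,i7 sll.ALU;xor.ALU  dual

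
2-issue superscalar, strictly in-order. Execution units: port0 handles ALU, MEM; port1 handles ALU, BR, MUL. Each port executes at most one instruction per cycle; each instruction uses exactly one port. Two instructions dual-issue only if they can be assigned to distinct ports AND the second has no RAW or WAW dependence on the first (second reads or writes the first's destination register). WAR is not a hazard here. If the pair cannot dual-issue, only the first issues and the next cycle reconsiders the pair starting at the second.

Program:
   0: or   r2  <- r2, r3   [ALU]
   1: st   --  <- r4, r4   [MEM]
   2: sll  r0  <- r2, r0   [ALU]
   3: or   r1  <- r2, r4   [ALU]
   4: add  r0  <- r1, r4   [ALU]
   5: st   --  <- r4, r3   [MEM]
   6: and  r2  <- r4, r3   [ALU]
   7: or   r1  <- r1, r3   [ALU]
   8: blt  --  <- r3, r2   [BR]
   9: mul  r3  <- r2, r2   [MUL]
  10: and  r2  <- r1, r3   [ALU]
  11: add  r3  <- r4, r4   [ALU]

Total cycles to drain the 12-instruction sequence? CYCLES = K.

  cy0 -> i0/i1 (or/st) dual
  cy1 -> i2/i3 (sll/or) dual
  cy2 -> i4/i5 (add/st) dual
  cy3 -> i6/i7 (and/or) dual
  cy4 -> i8 (blt) no-port BR/MUL
  cy5 -> i9 (mul) RAW r3
  cy6 -> i10/i11 (and/add) dual

CYCLES = 7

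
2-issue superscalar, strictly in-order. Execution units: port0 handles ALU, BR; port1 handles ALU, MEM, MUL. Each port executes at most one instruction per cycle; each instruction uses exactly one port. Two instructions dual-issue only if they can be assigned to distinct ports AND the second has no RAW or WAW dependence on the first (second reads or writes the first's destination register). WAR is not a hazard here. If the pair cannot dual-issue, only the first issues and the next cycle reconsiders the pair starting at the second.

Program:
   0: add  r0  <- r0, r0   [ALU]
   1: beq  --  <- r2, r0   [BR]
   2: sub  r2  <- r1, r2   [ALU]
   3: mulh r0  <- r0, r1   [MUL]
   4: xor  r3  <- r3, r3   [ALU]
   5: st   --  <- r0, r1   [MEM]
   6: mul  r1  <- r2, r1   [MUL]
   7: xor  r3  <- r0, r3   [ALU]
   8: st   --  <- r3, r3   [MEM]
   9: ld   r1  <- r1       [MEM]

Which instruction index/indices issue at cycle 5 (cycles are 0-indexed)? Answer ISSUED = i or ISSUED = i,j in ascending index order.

ISSUED = 8

#0 head=0: add.ALU i0 RAW r0
#1 head=1: beq.BR;sub.ALU i1,i2 pair
#2 head=3: mulh.MUL;xor.ALU i3,i4 pair
#3 head=5: st.MEM i5 no-port MEM/MUL
#4 head=6: mul.MUL;xor.ALU i6,i7 pair
#5 head=8: st.MEM i8 no-port MEM/MEM
#6 head=9: ld.MEM i9 tail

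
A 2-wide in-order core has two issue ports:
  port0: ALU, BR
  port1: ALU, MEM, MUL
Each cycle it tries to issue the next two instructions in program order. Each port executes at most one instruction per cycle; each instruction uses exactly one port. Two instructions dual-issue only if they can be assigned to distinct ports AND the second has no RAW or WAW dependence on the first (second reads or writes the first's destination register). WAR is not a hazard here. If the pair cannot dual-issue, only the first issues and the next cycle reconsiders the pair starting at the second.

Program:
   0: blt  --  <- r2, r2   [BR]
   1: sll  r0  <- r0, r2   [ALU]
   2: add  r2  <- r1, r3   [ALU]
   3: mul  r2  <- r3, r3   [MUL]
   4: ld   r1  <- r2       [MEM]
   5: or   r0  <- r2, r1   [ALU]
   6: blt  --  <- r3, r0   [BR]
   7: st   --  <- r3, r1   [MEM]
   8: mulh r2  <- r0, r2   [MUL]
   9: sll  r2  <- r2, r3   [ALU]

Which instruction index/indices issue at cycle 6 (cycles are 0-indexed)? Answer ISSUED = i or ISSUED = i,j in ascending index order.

ISSUED = 8

[0] i0/i1  blt;sll  -- dual
[1] i2  add  -- WAW r2
[2] i3  mul  -- no-port MUL/MEM
[3] i4  ld  -- RAW r1
[4] i5  or  -- RAW r0
[5] i6/i7  blt;st  -- dual
[6] i8  mulh  -- RAW+WAW r2
[7] i9  sll  -- tail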